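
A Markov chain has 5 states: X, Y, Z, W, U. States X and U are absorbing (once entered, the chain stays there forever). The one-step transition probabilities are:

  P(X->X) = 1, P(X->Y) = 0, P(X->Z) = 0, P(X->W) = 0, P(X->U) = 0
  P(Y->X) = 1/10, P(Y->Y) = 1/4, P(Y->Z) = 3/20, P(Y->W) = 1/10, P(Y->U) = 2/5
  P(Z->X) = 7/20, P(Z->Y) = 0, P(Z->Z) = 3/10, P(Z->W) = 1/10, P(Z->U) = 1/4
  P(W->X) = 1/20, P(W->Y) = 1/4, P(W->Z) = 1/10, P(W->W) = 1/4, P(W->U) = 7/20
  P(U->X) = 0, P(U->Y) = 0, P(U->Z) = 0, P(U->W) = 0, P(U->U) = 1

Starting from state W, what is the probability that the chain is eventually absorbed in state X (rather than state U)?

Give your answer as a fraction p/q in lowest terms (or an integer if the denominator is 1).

Let a_i = P(absorbed in X | start in state i).
Boundary conditions: a_X = 1, a_U = 0.
For each transient state i, a_i = sum_j P(i->j) * a_j:
  a_Y = 1/10*a_X + 1/4*a_Y + 3/20*a_Z + 1/10*a_W + 2/5*a_U
  a_Z = 7/20*a_X + 0*a_Y + 3/10*a_Z + 1/10*a_W + 1/4*a_U
  a_W = 1/20*a_X + 1/4*a_Y + 1/10*a_Z + 1/4*a_W + 7/20*a_U

Substituting a_X = 1 and a_U = 0, rearrange to (I - Q) a = r where r[i] = P(i -> X):
  [3/4, -3/20, -1/10] . (a_Y, a_Z, a_W) = 1/10
  [0, 7/10, -1/10] . (a_Y, a_Z, a_W) = 7/20
  [-1/4, -1/10, 3/4] . (a_Y, a_Z, a_W) = 1/20

Solving yields:
  a_Y = 789/2920
  a_Z = 311/584
  a_W = 133/584

Starting state is W, so the absorption probability is a_W = 133/584.

Answer: 133/584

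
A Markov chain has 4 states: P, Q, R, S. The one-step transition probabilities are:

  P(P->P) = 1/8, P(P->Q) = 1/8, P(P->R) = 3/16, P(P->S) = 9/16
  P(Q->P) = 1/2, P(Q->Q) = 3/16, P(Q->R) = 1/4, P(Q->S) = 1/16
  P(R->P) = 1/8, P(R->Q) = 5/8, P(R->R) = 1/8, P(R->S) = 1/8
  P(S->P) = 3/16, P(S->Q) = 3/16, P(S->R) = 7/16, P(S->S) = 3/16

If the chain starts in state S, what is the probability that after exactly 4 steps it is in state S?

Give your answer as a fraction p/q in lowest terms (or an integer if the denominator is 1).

Answer: 7915/32768

Derivation:
Computing P^4 by repeated multiplication:
P^1 =
  P: [1/8, 1/8, 3/16, 9/16]
  Q: [1/2, 3/16, 1/4, 1/16]
  R: [1/8, 5/8, 1/8, 1/8]
  S: [3/16, 3/16, 7/16, 3/16]
P^2 =
  P: [53/256, 67/256, 83/256, 53/256]
  Q: [51/256, 17/64, 51/256, 43/128]
  R: [47/128, 15/64, 1/4, 19/128]
  S: [53/256, 47/128, 7/32, 53/256]
P^3 =
  P: [967/4096, 81/256, 241/1024, 869/4096]
  Q: [503/2048, 537/2048, 1129/4096, 887/4096]
  R: [455/2048, 561/2048, 229/1024, 287/1024]
  S: [1129/4096, 1107/4096, 509/2048, 421/2048]
P^4 =
  P: [16837/65536, 18069/65536, 503/2048, 7267/32768]
  Q: [15523/65536, 19185/65536, 15781/65536, 15047/65536]
  R: [2009/8192, 8895/32768, 8543/32768, 3647/16384]
  S: [3919/16384, 18285/65536, 15745/65536, 7915/32768]

(P^4)[S -> S] = 7915/32768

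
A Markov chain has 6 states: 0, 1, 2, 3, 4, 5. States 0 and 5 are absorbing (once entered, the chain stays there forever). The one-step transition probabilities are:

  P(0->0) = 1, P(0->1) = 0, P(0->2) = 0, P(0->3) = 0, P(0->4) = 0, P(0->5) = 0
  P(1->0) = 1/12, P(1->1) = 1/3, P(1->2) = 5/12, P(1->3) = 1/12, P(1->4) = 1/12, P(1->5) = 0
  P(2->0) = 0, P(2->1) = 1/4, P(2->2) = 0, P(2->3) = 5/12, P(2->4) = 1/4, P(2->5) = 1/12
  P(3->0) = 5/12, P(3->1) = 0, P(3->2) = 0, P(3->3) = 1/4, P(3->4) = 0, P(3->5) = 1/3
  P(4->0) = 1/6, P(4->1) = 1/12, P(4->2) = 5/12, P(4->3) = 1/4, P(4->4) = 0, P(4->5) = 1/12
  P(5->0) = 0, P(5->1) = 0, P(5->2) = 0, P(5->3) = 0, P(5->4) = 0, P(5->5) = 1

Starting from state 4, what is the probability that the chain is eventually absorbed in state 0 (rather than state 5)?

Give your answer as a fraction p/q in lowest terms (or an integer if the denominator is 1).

Answer: 232/405

Derivation:
Let a_i = P(absorbed in 0 | start in state i).
Boundary conditions: a_0 = 1, a_5 = 0.
For each transient state i, a_i = sum_j P(i->j) * a_j:
  a_1 = 1/12*a_0 + 1/3*a_1 + 5/12*a_2 + 1/12*a_3 + 1/12*a_4 + 0*a_5
  a_2 = 0*a_0 + 1/4*a_1 + 0*a_2 + 5/12*a_3 + 1/4*a_4 + 1/12*a_5
  a_3 = 5/12*a_0 + 0*a_1 + 0*a_2 + 1/4*a_3 + 0*a_4 + 1/3*a_5
  a_4 = 1/6*a_0 + 1/12*a_1 + 5/12*a_2 + 1/4*a_3 + 0*a_4 + 1/12*a_5

Substituting a_0 = 1 and a_5 = 0, rearrange to (I - Q) a = r where r[i] = P(i -> 0):
  [2/3, -5/12, -1/12, -1/12] . (a_1, a_2, a_3, a_4) = 1/12
  [-1/4, 1, -5/12, -1/4] . (a_1, a_2, a_3, a_4) = 0
  [0, 0, 3/4, 0] . (a_1, a_2, a_3, a_4) = 5/12
  [-1/12, -5/12, -1/4, 1] . (a_1, a_2, a_3, a_4) = 1/6

Solving yields:
  a_1 = 2161/3645
  a_2 = 1906/3645
  a_3 = 5/9
  a_4 = 232/405

Starting state is 4, so the absorption probability is a_4 = 232/405.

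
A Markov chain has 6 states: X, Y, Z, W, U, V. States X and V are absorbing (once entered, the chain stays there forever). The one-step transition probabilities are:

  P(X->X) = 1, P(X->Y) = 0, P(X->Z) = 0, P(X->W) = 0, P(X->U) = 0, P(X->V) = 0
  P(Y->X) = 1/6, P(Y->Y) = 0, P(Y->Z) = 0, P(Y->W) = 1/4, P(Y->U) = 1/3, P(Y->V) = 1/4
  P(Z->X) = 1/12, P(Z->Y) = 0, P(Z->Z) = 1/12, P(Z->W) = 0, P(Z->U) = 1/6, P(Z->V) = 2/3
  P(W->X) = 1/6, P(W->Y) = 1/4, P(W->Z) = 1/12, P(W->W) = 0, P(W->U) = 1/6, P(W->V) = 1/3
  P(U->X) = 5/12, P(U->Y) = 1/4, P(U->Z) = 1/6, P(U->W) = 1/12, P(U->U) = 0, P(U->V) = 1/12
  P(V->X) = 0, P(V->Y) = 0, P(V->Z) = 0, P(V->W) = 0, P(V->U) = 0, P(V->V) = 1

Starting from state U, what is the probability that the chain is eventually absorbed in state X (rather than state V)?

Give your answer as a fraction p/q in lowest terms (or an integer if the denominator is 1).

Let a_i = P(absorbed in X | start in state i).
Boundary conditions: a_X = 1, a_V = 0.
For each transient state i, a_i = sum_j P(i->j) * a_j:
  a_Y = 1/6*a_X + 0*a_Y + 0*a_Z + 1/4*a_W + 1/3*a_U + 1/4*a_V
  a_Z = 1/12*a_X + 0*a_Y + 1/12*a_Z + 0*a_W + 1/6*a_U + 2/3*a_V
  a_W = 1/6*a_X + 1/4*a_Y + 1/12*a_Z + 0*a_W + 1/6*a_U + 1/3*a_V
  a_U = 5/12*a_X + 1/4*a_Y + 1/6*a_Z + 1/12*a_W + 0*a_U + 1/12*a_V

Substituting a_X = 1 and a_V = 0, rearrange to (I - Q) a = r where r[i] = P(i -> X):
  [1, 0, -1/4, -1/3] . (a_Y, a_Z, a_W, a_U) = 1/6
  [0, 11/12, 0, -1/6] . (a_Y, a_Z, a_W, a_U) = 1/12
  [-1/4, -1/12, 1, -1/6] . (a_Y, a_Z, a_W, a_U) = 1/6
  [-1/4, -1/6, -1/12, 1] . (a_Y, a_Z, a_W, a_U) = 5/12

Solving yields:
  a_Y = 7/15
  a_Z = 1/5
  a_W = 2/5
  a_U = 3/5

Starting state is U, so the absorption probability is a_U = 3/5.

Answer: 3/5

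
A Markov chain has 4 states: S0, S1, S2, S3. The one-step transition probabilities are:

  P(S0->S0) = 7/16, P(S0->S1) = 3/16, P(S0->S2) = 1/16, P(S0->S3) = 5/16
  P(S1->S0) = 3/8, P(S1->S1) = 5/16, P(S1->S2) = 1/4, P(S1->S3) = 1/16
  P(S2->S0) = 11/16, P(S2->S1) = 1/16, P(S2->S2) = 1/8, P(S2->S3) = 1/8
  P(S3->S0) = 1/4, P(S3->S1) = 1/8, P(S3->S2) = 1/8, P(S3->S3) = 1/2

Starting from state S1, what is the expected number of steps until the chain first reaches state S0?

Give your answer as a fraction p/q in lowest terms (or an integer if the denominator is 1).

Answer: 1312/555

Derivation:
Let h_i = expected steps to first reach S0 from state i.
Boundary: h_S0 = 0.
First-step equations for the other states:
  h_S1 = 1 + 3/8*h_S0 + 5/16*h_S1 + 1/4*h_S2 + 1/16*h_S3
  h_S2 = 1 + 11/16*h_S0 + 1/16*h_S1 + 1/8*h_S2 + 1/8*h_S3
  h_S3 = 1 + 1/4*h_S0 + 1/8*h_S1 + 1/8*h_S2 + 1/2*h_S3

Substituting h_S0 = 0 and rearranging gives the linear system (I - Q) h = 1:
  [11/16, -1/4, -1/16] . (h_S1, h_S2, h_S3) = 1
  [-1/16, 7/8, -1/8] . (h_S1, h_S2, h_S3) = 1
  [-1/8, -1/8, 1/2] . (h_S1, h_S2, h_S3) = 1

Solving yields:
  h_S1 = 1312/555
  h_S2 = 968/555
  h_S3 = 112/37

Starting state is S1, so the expected hitting time is h_S1 = 1312/555.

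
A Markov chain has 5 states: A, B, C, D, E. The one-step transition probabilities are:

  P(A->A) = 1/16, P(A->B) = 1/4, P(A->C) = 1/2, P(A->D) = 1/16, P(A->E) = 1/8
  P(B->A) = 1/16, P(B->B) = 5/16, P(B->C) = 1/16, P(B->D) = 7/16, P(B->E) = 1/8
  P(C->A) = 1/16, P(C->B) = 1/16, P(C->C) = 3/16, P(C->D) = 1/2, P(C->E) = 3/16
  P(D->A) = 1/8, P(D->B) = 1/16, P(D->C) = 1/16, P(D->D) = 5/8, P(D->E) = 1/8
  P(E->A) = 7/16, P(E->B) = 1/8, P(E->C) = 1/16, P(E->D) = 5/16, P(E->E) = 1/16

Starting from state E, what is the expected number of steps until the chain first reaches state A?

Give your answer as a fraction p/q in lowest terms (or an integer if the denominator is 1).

Answer: 32480/6981

Derivation:
Let h_i = expected steps to first reach A from state i.
Boundary: h_A = 0.
First-step equations for the other states:
  h_B = 1 + 1/16*h_A + 5/16*h_B + 1/16*h_C + 7/16*h_D + 1/8*h_E
  h_C = 1 + 1/16*h_A + 1/16*h_B + 3/16*h_C + 1/2*h_D + 3/16*h_E
  h_D = 1 + 1/8*h_A + 1/16*h_B + 1/16*h_C + 5/8*h_D + 1/8*h_E
  h_E = 1 + 7/16*h_A + 1/8*h_B + 1/16*h_C + 5/16*h_D + 1/16*h_E

Substituting h_A = 0 and rearranging gives the linear system (I - Q) h = 1:
  [11/16, -1/16, -7/16, -1/8] . (h_B, h_C, h_D, h_E) = 1
  [-1/16, 13/16, -1/2, -3/16] . (h_B, h_C, h_D, h_E) = 1
  [-1/16, -1/16, 3/8, -1/8] . (h_B, h_C, h_D, h_E) = 1
  [-1/8, -1/16, -5/16, 15/16] . (h_B, h_C, h_D, h_E) = 1

Solving yields:
  h_B = 3808/537
  h_C = 48016/6981
  h_D = 15232/2327
  h_E = 32480/6981

Starting state is E, so the expected hitting time is h_E = 32480/6981.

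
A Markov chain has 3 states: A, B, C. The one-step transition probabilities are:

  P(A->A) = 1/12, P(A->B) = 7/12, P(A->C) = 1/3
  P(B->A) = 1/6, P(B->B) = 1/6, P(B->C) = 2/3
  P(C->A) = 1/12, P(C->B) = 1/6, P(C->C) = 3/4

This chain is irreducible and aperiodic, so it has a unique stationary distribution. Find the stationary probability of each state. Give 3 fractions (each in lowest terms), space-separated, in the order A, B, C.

The stationary distribution satisfies pi = pi * P, i.e.:
  pi_A = 1/12*pi_A + 1/6*pi_B + 1/12*pi_C
  pi_B = 7/12*pi_A + 1/6*pi_B + 1/6*pi_C
  pi_C = 1/3*pi_A + 2/3*pi_B + 3/4*pi_C
with normalization: pi_A + pi_B + pi_C = 1.

Using the first 2 balance equations plus normalization, the linear system A*pi = b is:
  [-11/12, 1/6, 1/12] . pi = 0
  [7/12, -5/6, 1/6] . pi = 0
  [1, 1, 1] . pi = 1

Solving yields:
  pi_A = 14/139
  pi_B = 29/139
  pi_C = 96/139

Verification (pi * P):
  14/139*1/12 + 29/139*1/6 + 96/139*1/12 = 14/139 = pi_A  (ok)
  14/139*7/12 + 29/139*1/6 + 96/139*1/6 = 29/139 = pi_B  (ok)
  14/139*1/3 + 29/139*2/3 + 96/139*3/4 = 96/139 = pi_C  (ok)

Answer: 14/139 29/139 96/139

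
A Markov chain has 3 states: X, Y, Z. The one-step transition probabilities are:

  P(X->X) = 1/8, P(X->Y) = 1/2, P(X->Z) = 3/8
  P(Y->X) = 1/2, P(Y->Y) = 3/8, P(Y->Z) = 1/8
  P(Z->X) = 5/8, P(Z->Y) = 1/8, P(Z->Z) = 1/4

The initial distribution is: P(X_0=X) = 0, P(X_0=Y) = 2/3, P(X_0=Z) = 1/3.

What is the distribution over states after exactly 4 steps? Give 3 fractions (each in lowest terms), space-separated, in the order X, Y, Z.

Answer: 4595/12288 4511/12288 1591/6144

Derivation:
Propagating the distribution step by step (d_{t+1} = d_t * P):
d_0 = (X=0, Y=2/3, Z=1/3)
  d_1[X] = 0*1/8 + 2/3*1/2 + 1/3*5/8 = 13/24
  d_1[Y] = 0*1/2 + 2/3*3/8 + 1/3*1/8 = 7/24
  d_1[Z] = 0*3/8 + 2/3*1/8 + 1/3*1/4 = 1/6
d_1 = (X=13/24, Y=7/24, Z=1/6)
  d_2[X] = 13/24*1/8 + 7/24*1/2 + 1/6*5/8 = 61/192
  d_2[Y] = 13/24*1/2 + 7/24*3/8 + 1/6*1/8 = 77/192
  d_2[Z] = 13/24*3/8 + 7/24*1/8 + 1/6*1/4 = 9/32
d_2 = (X=61/192, Y=77/192, Z=9/32)
  d_3[X] = 61/192*1/8 + 77/192*1/2 + 9/32*5/8 = 213/512
  d_3[Y] = 61/192*1/2 + 77/192*3/8 + 9/32*1/8 = 529/1536
  d_3[Z] = 61/192*3/8 + 77/192*1/8 + 9/32*1/4 = 23/96
d_3 = (X=213/512, Y=529/1536, Z=23/96)
  d_4[X] = 213/512*1/8 + 529/1536*1/2 + 23/96*5/8 = 4595/12288
  d_4[Y] = 213/512*1/2 + 529/1536*3/8 + 23/96*1/8 = 4511/12288
  d_4[Z] = 213/512*3/8 + 529/1536*1/8 + 23/96*1/4 = 1591/6144
d_4 = (X=4595/12288, Y=4511/12288, Z=1591/6144)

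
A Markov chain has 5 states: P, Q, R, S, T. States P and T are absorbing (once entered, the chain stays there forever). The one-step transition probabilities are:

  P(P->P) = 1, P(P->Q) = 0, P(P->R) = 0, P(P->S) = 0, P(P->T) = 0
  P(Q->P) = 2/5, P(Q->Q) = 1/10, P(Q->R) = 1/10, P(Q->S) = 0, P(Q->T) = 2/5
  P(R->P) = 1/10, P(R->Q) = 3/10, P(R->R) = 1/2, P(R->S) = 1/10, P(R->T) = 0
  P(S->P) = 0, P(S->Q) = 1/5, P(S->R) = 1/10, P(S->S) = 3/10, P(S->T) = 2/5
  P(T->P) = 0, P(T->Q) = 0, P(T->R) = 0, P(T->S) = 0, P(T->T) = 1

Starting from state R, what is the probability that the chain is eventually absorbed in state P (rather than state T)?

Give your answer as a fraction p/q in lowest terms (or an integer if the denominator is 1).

Answer: 155/283

Derivation:
Let a_i = P(absorbed in P | start in state i).
Boundary conditions: a_P = 1, a_T = 0.
For each transient state i, a_i = sum_j P(i->j) * a_j:
  a_Q = 2/5*a_P + 1/10*a_Q + 1/10*a_R + 0*a_S + 2/5*a_T
  a_R = 1/10*a_P + 3/10*a_Q + 1/2*a_R + 1/10*a_S + 0*a_T
  a_S = 0*a_P + 1/5*a_Q + 1/10*a_R + 3/10*a_S + 2/5*a_T

Substituting a_P = 1 and a_T = 0, rearrange to (I - Q) a = r where r[i] = P(i -> P):
  [9/10, -1/10, 0] . (a_Q, a_R, a_S) = 2/5
  [-3/10, 1/2, -1/10] . (a_Q, a_R, a_S) = 1/10
  [-1/5, -1/10, 7/10] . (a_Q, a_R, a_S) = 0

Solving yields:
  a_Q = 143/283
  a_R = 155/283
  a_S = 63/283

Starting state is R, so the absorption probability is a_R = 155/283.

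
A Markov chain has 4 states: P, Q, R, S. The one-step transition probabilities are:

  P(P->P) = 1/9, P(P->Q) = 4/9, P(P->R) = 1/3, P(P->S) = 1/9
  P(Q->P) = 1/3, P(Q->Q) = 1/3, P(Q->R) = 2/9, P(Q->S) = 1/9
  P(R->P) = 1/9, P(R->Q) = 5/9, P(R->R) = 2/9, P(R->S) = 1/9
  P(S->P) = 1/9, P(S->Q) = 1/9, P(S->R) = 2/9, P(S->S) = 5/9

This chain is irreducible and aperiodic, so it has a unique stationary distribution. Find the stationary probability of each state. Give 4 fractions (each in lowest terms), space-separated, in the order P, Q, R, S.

The stationary distribution satisfies pi = pi * P, i.e.:
  pi_P = 1/9*pi_P + 1/3*pi_Q + 1/9*pi_R + 1/9*pi_S
  pi_Q = 4/9*pi_P + 1/3*pi_Q + 5/9*pi_R + 1/9*pi_S
  pi_R = 1/3*pi_P + 2/9*pi_Q + 2/9*pi_R + 2/9*pi_S
  pi_S = 1/9*pi_P + 1/9*pi_Q + 1/9*pi_R + 5/9*pi_S
with normalization: pi_P + pi_Q + pi_R + pi_S = 1.

Using the first 3 balance equations plus normalization, the linear system A*pi = b is:
  [-8/9, 1/3, 1/9, 1/9] . pi = 0
  [4/9, -2/3, 5/9, 1/9] . pi = 0
  [1/3, 2/9, -7/9, 2/9] . pi = 0
  [1, 1, 1, 1] . pi = 1

Solving yields:
  pi_P = 97/505
  pi_Q = 184/505
  pi_R = 123/505
  pi_S = 1/5

Verification (pi * P):
  97/505*1/9 + 184/505*1/3 + 123/505*1/9 + 1/5*1/9 = 97/505 = pi_P  (ok)
  97/505*4/9 + 184/505*1/3 + 123/505*5/9 + 1/5*1/9 = 184/505 = pi_Q  (ok)
  97/505*1/3 + 184/505*2/9 + 123/505*2/9 + 1/5*2/9 = 123/505 = pi_R  (ok)
  97/505*1/9 + 184/505*1/9 + 123/505*1/9 + 1/5*5/9 = 1/5 = pi_S  (ok)

Answer: 97/505 184/505 123/505 1/5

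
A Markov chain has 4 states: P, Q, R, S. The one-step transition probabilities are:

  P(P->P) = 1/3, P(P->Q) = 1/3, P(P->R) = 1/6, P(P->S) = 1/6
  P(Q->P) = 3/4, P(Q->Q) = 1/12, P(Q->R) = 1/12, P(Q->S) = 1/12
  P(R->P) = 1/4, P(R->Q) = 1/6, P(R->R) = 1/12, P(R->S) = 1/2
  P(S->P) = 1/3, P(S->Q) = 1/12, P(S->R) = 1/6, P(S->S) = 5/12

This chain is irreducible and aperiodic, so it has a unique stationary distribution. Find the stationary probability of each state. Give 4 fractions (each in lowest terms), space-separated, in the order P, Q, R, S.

Answer: 340/843 55/281 39/281 221/843

Derivation:
The stationary distribution satisfies pi = pi * P, i.e.:
  pi_P = 1/3*pi_P + 3/4*pi_Q + 1/4*pi_R + 1/3*pi_S
  pi_Q = 1/3*pi_P + 1/12*pi_Q + 1/6*pi_R + 1/12*pi_S
  pi_R = 1/6*pi_P + 1/12*pi_Q + 1/12*pi_R + 1/6*pi_S
  pi_S = 1/6*pi_P + 1/12*pi_Q + 1/2*pi_R + 5/12*pi_S
with normalization: pi_P + pi_Q + pi_R + pi_S = 1.

Using the first 3 balance equations plus normalization, the linear system A*pi = b is:
  [-2/3, 3/4, 1/4, 1/3] . pi = 0
  [1/3, -11/12, 1/6, 1/12] . pi = 0
  [1/6, 1/12, -11/12, 1/6] . pi = 0
  [1, 1, 1, 1] . pi = 1

Solving yields:
  pi_P = 340/843
  pi_Q = 55/281
  pi_R = 39/281
  pi_S = 221/843

Verification (pi * P):
  340/843*1/3 + 55/281*3/4 + 39/281*1/4 + 221/843*1/3 = 340/843 = pi_P  (ok)
  340/843*1/3 + 55/281*1/12 + 39/281*1/6 + 221/843*1/12 = 55/281 = pi_Q  (ok)
  340/843*1/6 + 55/281*1/12 + 39/281*1/12 + 221/843*1/6 = 39/281 = pi_R  (ok)
  340/843*1/6 + 55/281*1/12 + 39/281*1/2 + 221/843*5/12 = 221/843 = pi_S  (ok)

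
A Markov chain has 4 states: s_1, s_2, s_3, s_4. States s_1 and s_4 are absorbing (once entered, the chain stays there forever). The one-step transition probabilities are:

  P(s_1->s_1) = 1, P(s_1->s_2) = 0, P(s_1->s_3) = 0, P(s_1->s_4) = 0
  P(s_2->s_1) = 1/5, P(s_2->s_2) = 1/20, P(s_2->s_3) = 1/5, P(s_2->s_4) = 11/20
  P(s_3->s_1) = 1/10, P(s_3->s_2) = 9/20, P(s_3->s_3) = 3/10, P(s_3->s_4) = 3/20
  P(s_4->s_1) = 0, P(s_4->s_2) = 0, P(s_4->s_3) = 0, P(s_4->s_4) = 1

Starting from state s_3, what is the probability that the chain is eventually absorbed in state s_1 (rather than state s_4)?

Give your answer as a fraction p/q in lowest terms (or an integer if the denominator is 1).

Let a_i = P(absorbed in s_1 | start in state i).
Boundary conditions: a_s_1 = 1, a_s_4 = 0.
For each transient state i, a_i = sum_j P(i->j) * a_j:
  a_s_2 = 1/5*a_s_1 + 1/20*a_s_2 + 1/5*a_s_3 + 11/20*a_s_4
  a_s_3 = 1/10*a_s_1 + 9/20*a_s_2 + 3/10*a_s_3 + 3/20*a_s_4

Substituting a_s_1 = 1 and a_s_4 = 0, rearrange to (I - Q) a = r where r[i] = P(i -> s_1):
  [19/20, -1/5] . (a_s_2, a_s_3) = 1/5
  [-9/20, 7/10] . (a_s_2, a_s_3) = 1/10

Solving yields:
  a_s_2 = 32/115
  a_s_3 = 37/115

Starting state is s_3, so the absorption probability is a_s_3 = 37/115.

Answer: 37/115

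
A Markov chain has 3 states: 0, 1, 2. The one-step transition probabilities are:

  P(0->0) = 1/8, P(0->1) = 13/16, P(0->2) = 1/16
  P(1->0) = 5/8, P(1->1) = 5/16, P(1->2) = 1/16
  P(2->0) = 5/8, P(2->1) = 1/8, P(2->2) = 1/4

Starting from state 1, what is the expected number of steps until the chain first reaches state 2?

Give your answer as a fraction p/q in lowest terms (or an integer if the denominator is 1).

Let h_i = expected steps to first reach 2 from state i.
Boundary: h_2 = 0.
First-step equations for the other states:
  h_0 = 1 + 1/8*h_0 + 13/16*h_1 + 1/16*h_2
  h_1 = 1 + 5/8*h_0 + 5/16*h_1 + 1/16*h_2

Substituting h_2 = 0 and rearranging gives the linear system (I - Q) h = 1:
  [7/8, -13/16] . (h_0, h_1) = 1
  [-5/8, 11/16] . (h_0, h_1) = 1

Solving yields:
  h_0 = 16
  h_1 = 16

Starting state is 1, so the expected hitting time is h_1 = 16.

Answer: 16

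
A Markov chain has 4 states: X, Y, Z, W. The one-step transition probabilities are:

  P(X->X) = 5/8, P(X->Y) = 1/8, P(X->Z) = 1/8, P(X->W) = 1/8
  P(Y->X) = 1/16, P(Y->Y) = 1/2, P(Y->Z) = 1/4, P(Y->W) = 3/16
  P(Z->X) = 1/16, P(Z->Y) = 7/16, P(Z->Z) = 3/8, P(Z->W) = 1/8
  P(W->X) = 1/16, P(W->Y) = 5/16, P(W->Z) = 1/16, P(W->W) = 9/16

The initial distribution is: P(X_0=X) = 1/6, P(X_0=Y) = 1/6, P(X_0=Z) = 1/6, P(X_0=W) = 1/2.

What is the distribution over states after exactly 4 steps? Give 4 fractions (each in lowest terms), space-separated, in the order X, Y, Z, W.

Propagating the distribution step by step (d_{t+1} = d_t * P):
d_0 = (X=1/6, Y=1/6, Z=1/6, W=1/2)
  d_1[X] = 1/6*5/8 + 1/6*1/16 + 1/6*1/16 + 1/2*1/16 = 5/32
  d_1[Y] = 1/6*1/8 + 1/6*1/2 + 1/6*7/16 + 1/2*5/16 = 1/3
  d_1[Z] = 1/6*1/8 + 1/6*1/4 + 1/6*3/8 + 1/2*1/16 = 5/32
  d_1[W] = 1/6*1/8 + 1/6*3/16 + 1/6*1/8 + 1/2*9/16 = 17/48
d_1 = (X=5/32, Y=1/3, Z=5/32, W=17/48)
  d_2[X] = 5/32*5/8 + 1/3*1/16 + 5/32*1/16 + 17/48*1/16 = 77/512
  d_2[Y] = 5/32*1/8 + 1/3*1/2 + 5/32*7/16 + 17/48*5/16 = 187/512
  d_2[Z] = 5/32*1/8 + 1/3*1/4 + 5/32*3/8 + 17/48*1/16 = 47/256
  d_2[W] = 5/32*1/8 + 1/3*3/16 + 5/32*1/8 + 17/48*9/16 = 77/256
d_2 = (X=77/512, Y=187/512, Z=47/256, W=77/256)
  d_3[X] = 77/512*5/8 + 187/512*1/16 + 47/256*1/16 + 77/256*1/16 = 1205/8192
  d_3[Y] = 77/512*1/8 + 187/512*1/2 + 47/256*7/16 + 77/256*5/16 = 1539/4096
  d_3[Z] = 77/512*1/8 + 187/512*1/4 + 47/256*3/8 + 77/256*1/16 = 405/2048
  d_3[W] = 77/512*1/8 + 187/512*3/16 + 47/256*1/8 + 77/256*9/16 = 2289/8192
d_3 = (X=1205/8192, Y=1539/4096, Z=405/2048, W=2289/8192)
  d_4[X] = 1205/8192*5/8 + 1539/4096*1/16 + 405/2048*1/16 + 2289/8192*1/16 = 19037/131072
  d_4[Y] = 1205/8192*1/8 + 1539/4096*1/2 + 405/2048*7/16 + 2289/8192*5/16 = 49819/131072
  d_4[Z] = 1205/8192*1/8 + 1539/4096*1/4 + 405/2048*3/8 + 2289/8192*1/16 = 26731/131072
  d_4[W] = 1205/8192*1/8 + 1539/4096*3/16 + 405/2048*1/8 + 2289/8192*9/16 = 35485/131072
d_4 = (X=19037/131072, Y=49819/131072, Z=26731/131072, W=35485/131072)

Answer: 19037/131072 49819/131072 26731/131072 35485/131072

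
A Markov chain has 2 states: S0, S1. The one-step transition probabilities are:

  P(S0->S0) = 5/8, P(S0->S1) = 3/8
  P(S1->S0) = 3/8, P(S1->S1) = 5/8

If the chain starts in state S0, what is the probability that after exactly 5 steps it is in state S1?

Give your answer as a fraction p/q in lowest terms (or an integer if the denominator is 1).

Answer: 1023/2048

Derivation:
Computing P^5 by repeated multiplication:
P^1 =
  S0: [5/8, 3/8]
  S1: [3/8, 5/8]
P^2 =
  S0: [17/32, 15/32]
  S1: [15/32, 17/32]
P^3 =
  S0: [65/128, 63/128]
  S1: [63/128, 65/128]
P^4 =
  S0: [257/512, 255/512]
  S1: [255/512, 257/512]
P^5 =
  S0: [1025/2048, 1023/2048]
  S1: [1023/2048, 1025/2048]

(P^5)[S0 -> S1] = 1023/2048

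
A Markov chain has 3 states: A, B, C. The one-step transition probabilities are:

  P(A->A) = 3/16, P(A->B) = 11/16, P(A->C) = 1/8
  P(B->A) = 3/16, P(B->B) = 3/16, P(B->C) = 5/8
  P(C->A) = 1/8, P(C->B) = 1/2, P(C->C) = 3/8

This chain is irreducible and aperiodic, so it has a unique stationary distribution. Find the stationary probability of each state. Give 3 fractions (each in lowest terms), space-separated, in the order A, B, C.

Answer: 25/156 21/52 17/39

Derivation:
The stationary distribution satisfies pi = pi * P, i.e.:
  pi_A = 3/16*pi_A + 3/16*pi_B + 1/8*pi_C
  pi_B = 11/16*pi_A + 3/16*pi_B + 1/2*pi_C
  pi_C = 1/8*pi_A + 5/8*pi_B + 3/8*pi_C
with normalization: pi_A + pi_B + pi_C = 1.

Using the first 2 balance equations plus normalization, the linear system A*pi = b is:
  [-13/16, 3/16, 1/8] . pi = 0
  [11/16, -13/16, 1/2] . pi = 0
  [1, 1, 1] . pi = 1

Solving yields:
  pi_A = 25/156
  pi_B = 21/52
  pi_C = 17/39

Verification (pi * P):
  25/156*3/16 + 21/52*3/16 + 17/39*1/8 = 25/156 = pi_A  (ok)
  25/156*11/16 + 21/52*3/16 + 17/39*1/2 = 21/52 = pi_B  (ok)
  25/156*1/8 + 21/52*5/8 + 17/39*3/8 = 17/39 = pi_C  (ok)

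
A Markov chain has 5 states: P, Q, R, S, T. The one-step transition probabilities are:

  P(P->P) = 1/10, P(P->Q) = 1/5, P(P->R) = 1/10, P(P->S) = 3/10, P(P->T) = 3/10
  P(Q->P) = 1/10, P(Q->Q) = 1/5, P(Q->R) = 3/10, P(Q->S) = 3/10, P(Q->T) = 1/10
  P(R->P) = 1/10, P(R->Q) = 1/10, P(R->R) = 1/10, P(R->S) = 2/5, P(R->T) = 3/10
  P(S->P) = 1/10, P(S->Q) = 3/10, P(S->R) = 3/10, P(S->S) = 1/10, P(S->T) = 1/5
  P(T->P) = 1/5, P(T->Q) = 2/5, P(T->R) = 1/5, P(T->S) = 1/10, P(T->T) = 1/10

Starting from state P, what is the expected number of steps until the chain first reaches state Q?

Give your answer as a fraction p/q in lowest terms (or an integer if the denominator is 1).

Answer: 127/32

Derivation:
Let h_i = expected steps to first reach Q from state i.
Boundary: h_Q = 0.
First-step equations for the other states:
  h_P = 1 + 1/10*h_P + 1/5*h_Q + 1/10*h_R + 3/10*h_S + 3/10*h_T
  h_R = 1 + 1/10*h_P + 1/10*h_Q + 1/10*h_R + 2/5*h_S + 3/10*h_T
  h_S = 1 + 1/10*h_P + 3/10*h_Q + 3/10*h_R + 1/10*h_S + 1/5*h_T
  h_T = 1 + 1/5*h_P + 2/5*h_Q + 1/5*h_R + 1/10*h_S + 1/10*h_T

Substituting h_Q = 0 and rearranging gives the linear system (I - Q) h = 1:
  [9/10, -1/10, -3/10, -3/10] . (h_P, h_R, h_S, h_T) = 1
  [-1/10, 9/10, -2/5, -3/10] . (h_P, h_R, h_S, h_T) = 1
  [-1/10, -3/10, 9/10, -1/5] . (h_P, h_R, h_S, h_T) = 1
  [-1/5, -1/5, -1/10, 9/10] . (h_P, h_R, h_S, h_T) = 1

Solving yields:
  h_P = 127/32
  h_R = 139/32
  h_S = 15/4
  h_T = 27/8

Starting state is P, so the expected hitting time is h_P = 127/32.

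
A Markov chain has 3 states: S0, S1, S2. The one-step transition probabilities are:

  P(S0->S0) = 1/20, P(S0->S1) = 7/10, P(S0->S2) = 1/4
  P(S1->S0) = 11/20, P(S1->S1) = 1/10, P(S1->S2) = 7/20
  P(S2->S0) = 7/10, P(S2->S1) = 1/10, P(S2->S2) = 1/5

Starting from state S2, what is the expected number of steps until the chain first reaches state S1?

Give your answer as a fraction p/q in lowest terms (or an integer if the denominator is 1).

Answer: 110/39

Derivation:
Let h_i = expected steps to first reach S1 from state i.
Boundary: h_S1 = 0.
First-step equations for the other states:
  h_S0 = 1 + 1/20*h_S0 + 7/10*h_S1 + 1/4*h_S2
  h_S2 = 1 + 7/10*h_S0 + 1/10*h_S1 + 1/5*h_S2

Substituting h_S1 = 0 and rearranging gives the linear system (I - Q) h = 1:
  [19/20, -1/4] . (h_S0, h_S2) = 1
  [-7/10, 4/5] . (h_S0, h_S2) = 1

Solving yields:
  h_S0 = 70/39
  h_S2 = 110/39

Starting state is S2, so the expected hitting time is h_S2 = 110/39.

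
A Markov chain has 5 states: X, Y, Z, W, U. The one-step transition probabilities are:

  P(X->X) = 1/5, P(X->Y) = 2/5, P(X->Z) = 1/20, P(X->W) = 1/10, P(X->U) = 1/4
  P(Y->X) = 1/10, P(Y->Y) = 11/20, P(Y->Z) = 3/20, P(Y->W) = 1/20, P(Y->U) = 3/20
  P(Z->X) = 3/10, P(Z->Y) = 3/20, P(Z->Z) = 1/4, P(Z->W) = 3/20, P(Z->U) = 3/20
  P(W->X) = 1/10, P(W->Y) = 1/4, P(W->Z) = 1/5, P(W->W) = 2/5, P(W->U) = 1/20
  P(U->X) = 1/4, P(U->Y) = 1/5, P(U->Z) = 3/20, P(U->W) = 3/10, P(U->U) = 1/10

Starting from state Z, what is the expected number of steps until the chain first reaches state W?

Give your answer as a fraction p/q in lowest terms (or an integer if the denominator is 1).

Let h_i = expected steps to first reach W from state i.
Boundary: h_W = 0.
First-step equations for the other states:
  h_X = 1 + 1/5*h_X + 2/5*h_Y + 1/20*h_Z + 1/10*h_W + 1/4*h_U
  h_Y = 1 + 1/10*h_X + 11/20*h_Y + 3/20*h_Z + 1/20*h_W + 3/20*h_U
  h_Z = 1 + 3/10*h_X + 3/20*h_Y + 1/4*h_Z + 3/20*h_W + 3/20*h_U
  h_U = 1 + 1/4*h_X + 1/5*h_Y + 3/20*h_Z + 3/10*h_W + 1/10*h_U

Substituting h_W = 0 and rearranging gives the linear system (I - Q) h = 1:
  [4/5, -2/5, -1/20, -1/4] . (h_X, h_Y, h_Z, h_U) = 1
  [-1/10, 9/20, -3/20, -3/20] . (h_X, h_Y, h_Z, h_U) = 1
  [-3/10, -3/20, 3/4, -3/20] . (h_X, h_Y, h_Z, h_U) = 1
  [-1/4, -1/5, -3/20, 9/10] . (h_X, h_Y, h_Z, h_U) = 1

Solving yields:
  h_X = 21300/2587
  h_Y = 1760/199
  h_Z = 59960/7761
  h_U = 51620/7761

Starting state is Z, so the expected hitting time is h_Z = 59960/7761.

Answer: 59960/7761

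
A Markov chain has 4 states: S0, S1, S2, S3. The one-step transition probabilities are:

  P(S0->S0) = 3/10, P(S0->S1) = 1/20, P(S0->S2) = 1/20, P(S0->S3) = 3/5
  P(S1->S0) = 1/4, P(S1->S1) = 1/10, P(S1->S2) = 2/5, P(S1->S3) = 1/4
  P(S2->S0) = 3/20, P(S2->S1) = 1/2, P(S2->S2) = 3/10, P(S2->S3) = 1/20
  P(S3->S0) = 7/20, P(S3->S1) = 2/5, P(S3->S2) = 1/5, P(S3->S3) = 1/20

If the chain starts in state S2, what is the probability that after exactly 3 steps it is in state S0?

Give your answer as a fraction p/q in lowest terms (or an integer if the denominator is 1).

Answer: 2033/8000

Derivation:
Computing P^3 by repeated multiplication:
P^1 =
  S0: [3/10, 1/20, 1/20, 3/5]
  S1: [1/4, 1/10, 2/5, 1/4]
  S2: [3/20, 1/2, 3/10, 1/20]
  S3: [7/20, 2/5, 1/5, 1/20]
P^2 =
  S0: [8/25, 57/200, 17/100, 9/40]
  S1: [99/400, 129/400, 89/400, 83/400]
  S2: [93/400, 91/400, 123/400, 93/400]
  S3: [101/400, 71/400, 99/400, 129/400]
P^3 =
  S0: [543/2000, 439/2000, 113/500, 283/1000]
  S1: [2087/8000, 1911/8000, 1997/8000, 401/1600]
  S2: [2033/8000, 2249/8000, 1931/8000, 1787/8000]
  S3: [2161/8000, 453/1600, 1779/8000, 359/1600]

(P^3)[S2 -> S0] = 2033/8000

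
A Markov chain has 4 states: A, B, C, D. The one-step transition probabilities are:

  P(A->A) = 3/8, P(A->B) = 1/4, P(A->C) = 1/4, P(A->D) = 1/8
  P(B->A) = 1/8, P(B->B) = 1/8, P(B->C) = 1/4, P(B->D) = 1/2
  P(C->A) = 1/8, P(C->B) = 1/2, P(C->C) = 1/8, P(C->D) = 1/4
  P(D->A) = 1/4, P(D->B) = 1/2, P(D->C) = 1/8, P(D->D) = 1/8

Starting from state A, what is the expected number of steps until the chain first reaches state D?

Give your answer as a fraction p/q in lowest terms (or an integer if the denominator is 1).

Answer: 216/55

Derivation:
Let h_i = expected steps to first reach D from state i.
Boundary: h_D = 0.
First-step equations for the other states:
  h_A = 1 + 3/8*h_A + 1/4*h_B + 1/4*h_C + 1/8*h_D
  h_B = 1 + 1/8*h_A + 1/8*h_B + 1/4*h_C + 1/2*h_D
  h_C = 1 + 1/8*h_A + 1/2*h_B + 1/8*h_C + 1/4*h_D

Substituting h_D = 0 and rearranging gives the linear system (I - Q) h = 1:
  [5/8, -1/4, -1/4] . (h_A, h_B, h_C) = 1
  [-1/8, 7/8, -1/4] . (h_A, h_B, h_C) = 1
  [-1/8, -1/2, 7/8] . (h_A, h_B, h_C) = 1

Solving yields:
  h_A = 216/55
  h_B = 144/55
  h_C = 16/5

Starting state is A, so the expected hitting time is h_A = 216/55.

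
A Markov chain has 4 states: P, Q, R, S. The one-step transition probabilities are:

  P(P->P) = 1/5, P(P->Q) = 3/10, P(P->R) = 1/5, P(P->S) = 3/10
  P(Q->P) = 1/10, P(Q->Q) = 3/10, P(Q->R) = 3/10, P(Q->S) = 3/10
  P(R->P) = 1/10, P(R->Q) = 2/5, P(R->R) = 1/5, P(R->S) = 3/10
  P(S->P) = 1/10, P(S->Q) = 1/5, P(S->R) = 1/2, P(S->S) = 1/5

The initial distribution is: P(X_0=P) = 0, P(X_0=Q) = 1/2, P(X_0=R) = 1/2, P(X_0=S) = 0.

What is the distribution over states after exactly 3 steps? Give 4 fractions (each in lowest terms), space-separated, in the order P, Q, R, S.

Answer: 111/1000 611/2000 621/2000 273/1000

Derivation:
Propagating the distribution step by step (d_{t+1} = d_t * P):
d_0 = (P=0, Q=1/2, R=1/2, S=0)
  d_1[P] = 0*1/5 + 1/2*1/10 + 1/2*1/10 + 0*1/10 = 1/10
  d_1[Q] = 0*3/10 + 1/2*3/10 + 1/2*2/5 + 0*1/5 = 7/20
  d_1[R] = 0*1/5 + 1/2*3/10 + 1/2*1/5 + 0*1/2 = 1/4
  d_1[S] = 0*3/10 + 1/2*3/10 + 1/2*3/10 + 0*1/5 = 3/10
d_1 = (P=1/10, Q=7/20, R=1/4, S=3/10)
  d_2[P] = 1/10*1/5 + 7/20*1/10 + 1/4*1/10 + 3/10*1/10 = 11/100
  d_2[Q] = 1/10*3/10 + 7/20*3/10 + 1/4*2/5 + 3/10*1/5 = 59/200
  d_2[R] = 1/10*1/5 + 7/20*3/10 + 1/4*1/5 + 3/10*1/2 = 13/40
  d_2[S] = 1/10*3/10 + 7/20*3/10 + 1/4*3/10 + 3/10*1/5 = 27/100
d_2 = (P=11/100, Q=59/200, R=13/40, S=27/100)
  d_3[P] = 11/100*1/5 + 59/200*1/10 + 13/40*1/10 + 27/100*1/10 = 111/1000
  d_3[Q] = 11/100*3/10 + 59/200*3/10 + 13/40*2/5 + 27/100*1/5 = 611/2000
  d_3[R] = 11/100*1/5 + 59/200*3/10 + 13/40*1/5 + 27/100*1/2 = 621/2000
  d_3[S] = 11/100*3/10 + 59/200*3/10 + 13/40*3/10 + 27/100*1/5 = 273/1000
d_3 = (P=111/1000, Q=611/2000, R=621/2000, S=273/1000)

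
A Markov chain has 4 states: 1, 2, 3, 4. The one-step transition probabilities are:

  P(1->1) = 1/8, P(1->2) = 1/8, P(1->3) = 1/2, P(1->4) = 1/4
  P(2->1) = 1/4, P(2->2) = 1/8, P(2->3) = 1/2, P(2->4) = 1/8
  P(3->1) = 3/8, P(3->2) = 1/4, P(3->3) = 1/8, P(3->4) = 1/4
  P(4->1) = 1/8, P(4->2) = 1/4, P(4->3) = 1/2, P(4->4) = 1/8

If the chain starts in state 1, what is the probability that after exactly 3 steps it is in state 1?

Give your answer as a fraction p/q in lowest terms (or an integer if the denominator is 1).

Answer: 59/256

Derivation:
Computing P^3 by repeated multiplication:
P^1 =
  1: [1/8, 1/8, 1/2, 1/4]
  2: [1/4, 1/8, 1/2, 1/8]
  3: [3/8, 1/4, 1/8, 1/4]
  4: [1/8, 1/4, 1/2, 1/8]
P^2 =
  1: [17/64, 7/32, 5/16, 13/64]
  2: [17/64, 13/64, 5/16, 7/32]
  3: [3/16, 11/64, 29/64, 3/16]
  4: [9/32, 13/64, 5/16, 13/64]
P^3 =
  1: [59/256, 97/512, 49/128, 101/512]
  2: [117/512, 49/256, 49/128, 101/512]
  3: [133/512, 105/512, 169/512, 105/512]
  4: [117/512, 97/512, 49/128, 51/256]

(P^3)[1 -> 1] = 59/256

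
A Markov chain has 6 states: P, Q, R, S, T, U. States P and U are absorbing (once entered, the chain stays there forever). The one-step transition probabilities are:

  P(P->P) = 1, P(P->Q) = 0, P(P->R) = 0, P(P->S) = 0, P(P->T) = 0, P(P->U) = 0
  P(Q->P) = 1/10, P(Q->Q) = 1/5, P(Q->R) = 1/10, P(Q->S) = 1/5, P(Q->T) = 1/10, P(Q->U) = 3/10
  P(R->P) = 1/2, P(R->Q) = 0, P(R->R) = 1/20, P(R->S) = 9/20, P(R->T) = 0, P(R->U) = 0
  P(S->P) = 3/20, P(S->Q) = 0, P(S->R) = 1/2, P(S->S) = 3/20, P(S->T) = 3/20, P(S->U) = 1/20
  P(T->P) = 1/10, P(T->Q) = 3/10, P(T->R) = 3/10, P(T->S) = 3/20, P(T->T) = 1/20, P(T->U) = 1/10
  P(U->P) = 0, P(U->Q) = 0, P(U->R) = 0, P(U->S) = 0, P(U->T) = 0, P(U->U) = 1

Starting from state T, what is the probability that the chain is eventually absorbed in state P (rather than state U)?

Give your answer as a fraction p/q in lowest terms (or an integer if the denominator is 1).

Answer: 5354/7627

Derivation:
Let a_i = P(absorbed in P | start in state i).
Boundary conditions: a_P = 1, a_U = 0.
For each transient state i, a_i = sum_j P(i->j) * a_j:
  a_Q = 1/10*a_P + 1/5*a_Q + 1/10*a_R + 1/5*a_S + 1/10*a_T + 3/10*a_U
  a_R = 1/2*a_P + 0*a_Q + 1/20*a_R + 9/20*a_S + 0*a_T + 0*a_U
  a_S = 3/20*a_P + 0*a_Q + 1/2*a_R + 3/20*a_S + 3/20*a_T + 1/20*a_U
  a_T = 1/10*a_P + 3/10*a_Q + 3/10*a_R + 3/20*a_S + 1/20*a_T + 1/10*a_U

Substituting a_P = 1 and a_U = 0, rearrange to (I - Q) a = r where r[i] = P(i -> P):
  [4/5, -1/10, -1/5, -1/10] . (a_Q, a_R, a_S, a_T) = 1/10
  [0, 19/20, -9/20, 0] . (a_Q, a_R, a_S, a_T) = 1/2
  [0, -1/2, 17/20, -3/20] . (a_Q, a_R, a_S, a_T) = 3/20
  [-3/10, -3/10, -3/20, 19/20] . (a_Q, a_R, a_S, a_T) = 1/10

Solving yields:
  a_Q = 8237/15254
  a_R = 7069/7627
  a_S = 6449/7627
  a_T = 5354/7627

Starting state is T, so the absorption probability is a_T = 5354/7627.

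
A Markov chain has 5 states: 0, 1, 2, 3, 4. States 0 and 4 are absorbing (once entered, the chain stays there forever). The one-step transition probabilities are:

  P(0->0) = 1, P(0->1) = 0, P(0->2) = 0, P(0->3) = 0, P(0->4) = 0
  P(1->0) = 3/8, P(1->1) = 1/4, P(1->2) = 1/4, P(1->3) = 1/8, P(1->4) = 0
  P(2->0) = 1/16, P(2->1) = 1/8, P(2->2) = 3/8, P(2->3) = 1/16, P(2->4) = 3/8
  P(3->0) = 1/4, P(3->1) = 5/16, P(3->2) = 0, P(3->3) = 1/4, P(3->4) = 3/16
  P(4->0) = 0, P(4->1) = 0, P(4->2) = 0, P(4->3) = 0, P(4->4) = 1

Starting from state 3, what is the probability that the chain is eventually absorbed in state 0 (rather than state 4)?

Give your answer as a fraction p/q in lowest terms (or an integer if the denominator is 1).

Let a_i = P(absorbed in 0 | start in state i).
Boundary conditions: a_0 = 1, a_4 = 0.
For each transient state i, a_i = sum_j P(i->j) * a_j:
  a_1 = 3/8*a_0 + 1/4*a_1 + 1/4*a_2 + 1/8*a_3 + 0*a_4
  a_2 = 1/16*a_0 + 1/8*a_1 + 3/8*a_2 + 1/16*a_3 + 3/8*a_4
  a_3 = 1/4*a_0 + 5/16*a_1 + 0*a_2 + 1/4*a_3 + 3/16*a_4

Substituting a_0 = 1 and a_4 = 0, rearrange to (I - Q) a = r where r[i] = P(i -> 0):
  [3/4, -1/4, -1/8] . (a_1, a_2, a_3) = 3/8
  [-1/8, 5/8, -1/16] . (a_1, a_2, a_3) = 1/16
  [-5/16, 0, 3/4] . (a_1, a_2, a_3) = 1/4

Solving yields:
  a_1 = 12/17
  a_2 = 31/102
  a_3 = 32/51

Starting state is 3, so the absorption probability is a_3 = 32/51.

Answer: 32/51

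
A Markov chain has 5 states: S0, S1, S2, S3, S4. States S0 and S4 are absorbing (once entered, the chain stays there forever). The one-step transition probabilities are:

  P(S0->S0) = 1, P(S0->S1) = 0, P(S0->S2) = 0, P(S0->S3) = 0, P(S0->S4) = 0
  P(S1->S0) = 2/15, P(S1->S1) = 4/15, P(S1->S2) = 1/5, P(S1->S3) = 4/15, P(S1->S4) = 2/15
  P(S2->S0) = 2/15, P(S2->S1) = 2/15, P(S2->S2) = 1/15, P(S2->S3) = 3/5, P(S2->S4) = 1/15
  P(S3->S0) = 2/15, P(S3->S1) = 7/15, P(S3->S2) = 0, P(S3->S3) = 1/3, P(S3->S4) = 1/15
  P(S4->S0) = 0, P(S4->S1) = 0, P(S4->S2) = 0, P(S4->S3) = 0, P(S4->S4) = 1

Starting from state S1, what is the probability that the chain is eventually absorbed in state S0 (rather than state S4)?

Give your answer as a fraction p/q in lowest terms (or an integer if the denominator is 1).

Answer: 506/899

Derivation:
Let a_i = P(absorbed in S0 | start in state i).
Boundary conditions: a_S0 = 1, a_S4 = 0.
For each transient state i, a_i = sum_j P(i->j) * a_j:
  a_S1 = 2/15*a_S0 + 4/15*a_S1 + 1/5*a_S2 + 4/15*a_S3 + 2/15*a_S4
  a_S2 = 2/15*a_S0 + 2/15*a_S1 + 1/15*a_S2 + 3/5*a_S3 + 1/15*a_S4
  a_S3 = 2/15*a_S0 + 7/15*a_S1 + 0*a_S2 + 1/3*a_S3 + 1/15*a_S4

Substituting a_S0 = 1 and a_S4 = 0, rearrange to (I - Q) a = r where r[i] = P(i -> S0):
  [11/15, -1/5, -4/15] . (a_S1, a_S2, a_S3) = 2/15
  [-2/15, 14/15, -3/5] . (a_S1, a_S2, a_S3) = 2/15
  [-7/15, 0, 2/3] . (a_S1, a_S2, a_S3) = 2/15

Solving yields:
  a_S1 = 506/899
  a_S2 = 544/899
  a_S3 = 534/899

Starting state is S1, so the absorption probability is a_S1 = 506/899.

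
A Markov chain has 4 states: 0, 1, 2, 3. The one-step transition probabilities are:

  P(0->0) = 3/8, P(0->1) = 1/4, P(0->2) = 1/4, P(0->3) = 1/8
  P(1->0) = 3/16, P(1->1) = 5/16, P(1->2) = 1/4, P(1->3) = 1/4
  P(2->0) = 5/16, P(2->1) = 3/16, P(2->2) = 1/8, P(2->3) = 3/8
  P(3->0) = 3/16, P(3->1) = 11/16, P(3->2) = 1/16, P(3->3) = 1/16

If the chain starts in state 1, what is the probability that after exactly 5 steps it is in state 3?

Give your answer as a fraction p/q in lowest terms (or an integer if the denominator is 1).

Answer: 26601/131072

Derivation:
Computing P^5 by repeated multiplication:
P^1 =
  0: [3/8, 1/4, 1/4, 1/8]
  1: [3/16, 5/16, 1/4, 1/4]
  2: [5/16, 3/16, 1/8, 3/8]
  3: [3/16, 11/16, 1/16, 1/16]
P^2 =
  0: [37/128, 39/128, 25/128, 27/128]
  1: [65/256, 93/256, 11/64, 27/128]
  2: [67/256, 107/256, 21/128, 5/32]
  3: [59/256, 81/256, 59/256, 57/256]
P^3 =
  0: [545/2048, 715/2048, 381/2048, 407/2048]
  1: [1051/4096, 1451/4096, 387/2048, 205/1024]
  2: [1053/4096, 1369/4096, 205/1024, 427/2048]
  3: [1063/4096, 1445/4096, 735/4096, 853/4096]
P^4 =
  0: [8541/32768, 11375/32768, 6209/32768, 6643/32768]
  1: [16989/65536, 22801/65536, 1547/8192, 6685/32768]
  2: [17087/65536, 22911/65536, 6091/32768, 3339/16384]
  3: [16947/65536, 23065/65536, 12355/65536, 13169/65536]
P^5 =
  0: [136345/524288, 182739/524288, 98725/524288, 106479/524288]
  1: [272327/1048576, 366159/1048576, 98641/524288, 26601/131072]
  2: [272233/1048576, 366365/1048576, 12357/65536, 106133/524288]
  3: [272159/1048576, 365037/1048576, 197927/1048576, 213453/1048576]

(P^5)[1 -> 3] = 26601/131072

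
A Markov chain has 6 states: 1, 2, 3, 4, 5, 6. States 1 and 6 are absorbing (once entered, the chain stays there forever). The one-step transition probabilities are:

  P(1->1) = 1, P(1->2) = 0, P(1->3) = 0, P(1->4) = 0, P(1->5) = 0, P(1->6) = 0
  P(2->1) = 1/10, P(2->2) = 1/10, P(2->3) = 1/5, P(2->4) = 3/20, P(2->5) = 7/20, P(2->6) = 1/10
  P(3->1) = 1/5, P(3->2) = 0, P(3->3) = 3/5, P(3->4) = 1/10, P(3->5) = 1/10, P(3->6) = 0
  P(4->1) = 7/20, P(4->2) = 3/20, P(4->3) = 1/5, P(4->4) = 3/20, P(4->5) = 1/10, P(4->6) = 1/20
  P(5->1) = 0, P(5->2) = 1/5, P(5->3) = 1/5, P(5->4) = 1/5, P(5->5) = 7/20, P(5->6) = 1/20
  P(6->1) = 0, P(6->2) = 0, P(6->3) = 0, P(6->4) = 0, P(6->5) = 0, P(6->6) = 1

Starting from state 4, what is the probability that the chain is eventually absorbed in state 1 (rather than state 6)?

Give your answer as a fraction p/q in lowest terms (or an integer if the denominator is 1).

Let a_i = P(absorbed in 1 | start in state i).
Boundary conditions: a_1 = 1, a_6 = 0.
For each transient state i, a_i = sum_j P(i->j) * a_j:
  a_2 = 1/10*a_1 + 1/10*a_2 + 1/5*a_3 + 3/20*a_4 + 7/20*a_5 + 1/10*a_6
  a_3 = 1/5*a_1 + 0*a_2 + 3/5*a_3 + 1/10*a_4 + 1/10*a_5 + 0*a_6
  a_4 = 7/20*a_1 + 3/20*a_2 + 1/5*a_3 + 3/20*a_4 + 1/10*a_5 + 1/20*a_6
  a_5 = 0*a_1 + 1/5*a_2 + 1/5*a_3 + 1/5*a_4 + 7/20*a_5 + 1/20*a_6

Substituting a_1 = 1 and a_6 = 0, rearrange to (I - Q) a = r where r[i] = P(i -> 1):
  [9/10, -1/5, -3/20, -7/20] . (a_2, a_3, a_4, a_5) = 1/10
  [0, 2/5, -1/10, -1/10] . (a_2, a_3, a_4, a_5) = 1/5
  [-3/20, -1/5, 17/20, -1/10] . (a_2, a_3, a_4, a_5) = 7/20
  [-1/5, -1/5, -1/5, 13/20] . (a_2, a_3, a_4, a_5) = 0

Solving yields:
  a_2 = 890/1181
  a_3 = 4275/4724
  a_4 = 1002/1181
  a_5 = 911/1181

Starting state is 4, so the absorption probability is a_4 = 1002/1181.

Answer: 1002/1181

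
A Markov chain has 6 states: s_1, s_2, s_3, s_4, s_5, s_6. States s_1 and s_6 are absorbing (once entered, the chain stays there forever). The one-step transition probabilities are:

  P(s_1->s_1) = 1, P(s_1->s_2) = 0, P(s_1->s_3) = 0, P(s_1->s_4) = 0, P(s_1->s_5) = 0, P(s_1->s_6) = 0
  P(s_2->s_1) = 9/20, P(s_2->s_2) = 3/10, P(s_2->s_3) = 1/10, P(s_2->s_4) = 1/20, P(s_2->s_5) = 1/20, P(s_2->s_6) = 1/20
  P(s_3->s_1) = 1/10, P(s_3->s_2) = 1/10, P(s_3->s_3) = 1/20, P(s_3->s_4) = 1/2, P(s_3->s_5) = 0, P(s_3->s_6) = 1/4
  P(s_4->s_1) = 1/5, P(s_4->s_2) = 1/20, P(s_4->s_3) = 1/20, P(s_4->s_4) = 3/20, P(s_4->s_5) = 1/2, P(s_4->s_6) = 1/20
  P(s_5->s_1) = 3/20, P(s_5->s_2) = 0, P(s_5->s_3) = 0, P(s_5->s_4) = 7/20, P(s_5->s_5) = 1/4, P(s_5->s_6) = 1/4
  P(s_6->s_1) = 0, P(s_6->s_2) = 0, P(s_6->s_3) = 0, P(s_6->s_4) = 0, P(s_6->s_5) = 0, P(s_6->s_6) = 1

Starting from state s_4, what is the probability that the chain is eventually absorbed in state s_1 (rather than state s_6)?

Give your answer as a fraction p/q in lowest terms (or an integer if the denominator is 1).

Let a_i = P(absorbed in s_1 | start in state i).
Boundary conditions: a_s_1 = 1, a_s_6 = 0.
For each transient state i, a_i = sum_j P(i->j) * a_j:
  a_s_2 = 9/20*a_s_1 + 3/10*a_s_2 + 1/10*a_s_3 + 1/20*a_s_4 + 1/20*a_s_5 + 1/20*a_s_6
  a_s_3 = 1/10*a_s_1 + 1/10*a_s_2 + 1/20*a_s_3 + 1/2*a_s_4 + 0*a_s_5 + 1/4*a_s_6
  a_s_4 = 1/5*a_s_1 + 1/20*a_s_2 + 1/20*a_s_3 + 3/20*a_s_4 + 1/2*a_s_5 + 1/20*a_s_6
  a_s_5 = 3/20*a_s_1 + 0*a_s_2 + 0*a_s_3 + 7/20*a_s_4 + 1/4*a_s_5 + 1/4*a_s_6

Substituting a_s_1 = 1 and a_s_6 = 0, rearrange to (I - Q) a = r where r[i] = P(i -> s_1):
  [7/10, -1/10, -1/20, -1/20] . (a_s_2, a_s_3, a_s_4, a_s_5) = 9/20
  [-1/10, 19/20, -1/2, 0] . (a_s_2, a_s_3, a_s_4, a_s_5) = 1/10
  [-1/20, -1/20, 17/20, -1/2] . (a_s_2, a_s_3, a_s_4, a_s_5) = 1/5
  [0, 0, -7/20, 3/4] . (a_s_2, a_s_3, a_s_4, a_s_5) = 3/20

Solving yields:
  a_s_2 = 18025/22804
  a_s_3 = 2848/5701
  a_s_4 = 13479/22804
  a_s_5 = 10851/22804

Starting state is s_4, so the absorption probability is a_s_4 = 13479/22804.

Answer: 13479/22804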